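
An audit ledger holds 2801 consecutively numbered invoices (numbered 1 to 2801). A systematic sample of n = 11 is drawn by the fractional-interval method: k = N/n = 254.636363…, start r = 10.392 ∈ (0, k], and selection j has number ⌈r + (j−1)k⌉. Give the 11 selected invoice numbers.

11, 266, 520, 775, 1029, 1284, 1539, 1793, 2048, 2303, 2557

j=1: r + 0k = 10.392 → ⌈·⌉ = 11
j=2: r + 1k = 265.028363… → ⌈·⌉ = 266
j=3: r + 2k = 519.664727… → ⌈·⌉ = 520
j=4: r + 3k = 774.301090… → ⌈·⌉ = 775
j=5: r + 4k = 1028.937454… → ⌈·⌉ = 1029
j=6: r + 5k = 1283.573818… → ⌈·⌉ = 1284
j=7: r + 6k = 1538.210181… → ⌈·⌉ = 1539
j=8: r + 7k = 1792.846545… → ⌈·⌉ = 1793
j=9: r + 8k = 2047.482909… → ⌈·⌉ = 2048
j=10: r + 9k = 2302.119272… → ⌈·⌉ = 2303
j=11: r + 10k = 2556.755636… → ⌈·⌉ = 2557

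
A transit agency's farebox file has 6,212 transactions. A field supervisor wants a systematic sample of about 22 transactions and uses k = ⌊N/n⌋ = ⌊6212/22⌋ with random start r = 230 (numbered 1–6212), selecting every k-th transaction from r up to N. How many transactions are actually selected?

22

k = ⌊6212/22⌋ = 282
Achieved size = ⌊(6212 − 230)/282⌋ + 1 = ⌊5982/282⌋ + 1 = 21 + 1 = 22
(last selection: 230 + 21×282 = 6152 ≤ 6212; next would be 6434 > 6212)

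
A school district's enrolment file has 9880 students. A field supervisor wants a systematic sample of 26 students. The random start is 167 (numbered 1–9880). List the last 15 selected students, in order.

k = N/n = 9880/26 = 380
12th selection = 167 + 11×380 = 4347
13th: 4347 + 380 = 4727
14th: 4727 + 380 = 5107
15th: 5107 + 380 = 5487
16th: 5487 + 380 = 5867
17th: 5867 + 380 = 6247
18th: 6247 + 380 = 6627
19th: 6627 + 380 = 7007
20th: 7007 + 380 = 7387
21st: 7387 + 380 = 7767
22nd: 7767 + 380 = 8147
23rd: 8147 + 380 = 8527
24th: 8527 + 380 = 8907
25th: 8907 + 380 = 9287
26th: 9287 + 380 = 9667

4347, 4727, 5107, 5487, 5867, 6247, 6627, 7007, 7387, 7767, 8147, 8527, 8907, 9287, 9667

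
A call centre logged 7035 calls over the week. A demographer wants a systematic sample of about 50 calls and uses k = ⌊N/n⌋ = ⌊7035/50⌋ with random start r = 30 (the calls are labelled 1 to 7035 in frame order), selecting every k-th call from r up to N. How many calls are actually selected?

51

k = ⌊7035/50⌋ = 140
Achieved size = ⌊(7035 − 30)/140⌋ + 1 = ⌊7005/140⌋ + 1 = 50 + 1 = 51
(last selection: 30 + 50×140 = 7030 ≤ 7035; next would be 7170 > 7035)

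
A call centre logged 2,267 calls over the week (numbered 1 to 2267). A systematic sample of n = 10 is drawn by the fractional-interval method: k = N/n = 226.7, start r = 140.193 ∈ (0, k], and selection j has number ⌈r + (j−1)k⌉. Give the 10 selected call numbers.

141, 367, 594, 821, 1047, 1274, 1501, 1728, 1954, 2181

j=1: r + 0k = 140.193 → ⌈·⌉ = 141
j=2: r + 1k = 366.893 → ⌈·⌉ = 367
j=3: r + 2k = 593.593 → ⌈·⌉ = 594
j=4: r + 3k = 820.293 → ⌈·⌉ = 821
j=5: r + 4k = 1046.993 → ⌈·⌉ = 1047
j=6: r + 5k = 1273.693 → ⌈·⌉ = 1274
j=7: r + 6k = 1500.393 → ⌈·⌉ = 1501
j=8: r + 7k = 1727.093 → ⌈·⌉ = 1728
j=9: r + 8k = 1953.793 → ⌈·⌉ = 1954
j=10: r + 9k = 2180.493 → ⌈·⌉ = 2181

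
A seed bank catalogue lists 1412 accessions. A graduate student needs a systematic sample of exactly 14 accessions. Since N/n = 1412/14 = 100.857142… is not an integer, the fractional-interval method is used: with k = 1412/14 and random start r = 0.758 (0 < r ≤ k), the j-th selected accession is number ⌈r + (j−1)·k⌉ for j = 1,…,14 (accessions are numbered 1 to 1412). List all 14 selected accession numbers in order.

j=1: r + 0k = 0.758 → ⌈·⌉ = 1
j=2: r + 1k = 101.615142… → ⌈·⌉ = 102
j=3: r + 2k = 202.472285… → ⌈·⌉ = 203
j=4: r + 3k = 303.329428… → ⌈·⌉ = 304
j=5: r + 4k = 404.186571… → ⌈·⌉ = 405
j=6: r + 5k = 505.043714… → ⌈·⌉ = 506
j=7: r + 6k = 605.900857… → ⌈·⌉ = 606
j=8: r + 7k = 706.758 → ⌈·⌉ = 707
j=9: r + 8k = 807.615142… → ⌈·⌉ = 808
j=10: r + 9k = 908.472285… → ⌈·⌉ = 909
j=11: r + 10k = 1009.329428… → ⌈·⌉ = 1010
j=12: r + 11k = 1110.186571… → ⌈·⌉ = 1111
j=13: r + 12k = 1211.043714… → ⌈·⌉ = 1212
j=14: r + 13k = 1311.900857… → ⌈·⌉ = 1312

1, 102, 203, 304, 405, 506, 606, 707, 808, 909, 1010, 1111, 1212, 1312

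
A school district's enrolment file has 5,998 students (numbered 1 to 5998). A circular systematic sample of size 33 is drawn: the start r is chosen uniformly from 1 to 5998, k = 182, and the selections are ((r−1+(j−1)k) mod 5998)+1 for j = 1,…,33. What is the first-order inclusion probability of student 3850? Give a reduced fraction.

For each position j, as r ranges over 1…5998 the j-th selection hits every student exactly once, so student 3850 is selected for exactly 33 of the 5998 starts.
Inclusion probability = 33/5998.

33/5998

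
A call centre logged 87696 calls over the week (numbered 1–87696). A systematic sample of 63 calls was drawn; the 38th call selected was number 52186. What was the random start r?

682

k = 87696/63 = 1392
r = 52186 − (38−1)×1392 = 52186 − 51504 = 682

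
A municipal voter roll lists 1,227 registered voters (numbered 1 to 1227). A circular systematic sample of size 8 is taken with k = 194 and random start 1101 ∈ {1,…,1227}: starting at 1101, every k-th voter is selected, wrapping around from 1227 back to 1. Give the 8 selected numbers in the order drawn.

Selection 1: 1101
Selection 2: 1101 + 194 = 1295 → 1295 − 1227 = 68
Selection 3: 68 + 194 = 262
Selection 4: 262 + 194 = 456
Selection 5: 456 + 194 = 650
Selection 6: 650 + 194 = 844
Selection 7: 844 + 194 = 1038
Selection 8: 1038 + 194 = 1232 → 1232 − 1227 = 5

1101, 68, 262, 456, 650, 844, 1038, 5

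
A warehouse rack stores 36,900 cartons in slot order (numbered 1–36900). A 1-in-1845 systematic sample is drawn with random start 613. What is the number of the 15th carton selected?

k = 1845
15th selection = r + (15−1)·k = 613 + 14×1845 = 613 + 25830 = 26443

26443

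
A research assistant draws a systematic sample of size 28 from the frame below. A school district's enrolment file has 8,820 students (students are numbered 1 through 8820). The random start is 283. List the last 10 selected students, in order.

5953, 6268, 6583, 6898, 7213, 7528, 7843, 8158, 8473, 8788

k = N/n = 8820/28 = 315
19th selection = 283 + 18×315 = 5953
20th: 5953 + 315 = 6268
21st: 6268 + 315 = 6583
22nd: 6583 + 315 = 6898
23rd: 6898 + 315 = 7213
24th: 7213 + 315 = 7528
25th: 7528 + 315 = 7843
26th: 7843 + 315 = 8158
27th: 8158 + 315 = 8473
28th: 8473 + 315 = 8788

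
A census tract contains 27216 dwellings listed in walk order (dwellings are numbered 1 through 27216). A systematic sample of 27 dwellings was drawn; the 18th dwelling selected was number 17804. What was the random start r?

k = 27216/27 = 1008
r = 17804 − (18−1)×1008 = 17804 − 17136 = 668

668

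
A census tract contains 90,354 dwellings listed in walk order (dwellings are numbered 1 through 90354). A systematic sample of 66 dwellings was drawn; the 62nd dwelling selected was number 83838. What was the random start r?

329

k = 90354/66 = 1369
r = 83838 − (62−1)×1369 = 83838 − 83509 = 329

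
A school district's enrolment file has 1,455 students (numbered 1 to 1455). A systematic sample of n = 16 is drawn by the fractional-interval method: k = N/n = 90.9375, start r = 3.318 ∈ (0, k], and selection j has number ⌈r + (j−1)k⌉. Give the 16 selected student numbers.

4, 95, 186, 277, 368, 459, 549, 640, 731, 822, 913, 1004, 1095, 1186, 1277, 1368

j=1: r + 0k = 3.318 → ⌈·⌉ = 4
j=2: r + 1k = 94.2555 → ⌈·⌉ = 95
j=3: r + 2k = 185.193 → ⌈·⌉ = 186
j=4: r + 3k = 276.1305 → ⌈·⌉ = 277
j=5: r + 4k = 367.068 → ⌈·⌉ = 368
j=6: r + 5k = 458.0055 → ⌈·⌉ = 459
j=7: r + 6k = 548.943 → ⌈·⌉ = 549
j=8: r + 7k = 639.8805 → ⌈·⌉ = 640
j=9: r + 8k = 730.818 → ⌈·⌉ = 731
j=10: r + 9k = 821.7555 → ⌈·⌉ = 822
j=11: r + 10k = 912.693 → ⌈·⌉ = 913
j=12: r + 11k = 1003.6305 → ⌈·⌉ = 1004
j=13: r + 12k = 1094.568 → ⌈·⌉ = 1095
j=14: r + 13k = 1185.5055 → ⌈·⌉ = 1186
j=15: r + 14k = 1276.443 → ⌈·⌉ = 1277
j=16: r + 15k = 1367.3805 → ⌈·⌉ = 1368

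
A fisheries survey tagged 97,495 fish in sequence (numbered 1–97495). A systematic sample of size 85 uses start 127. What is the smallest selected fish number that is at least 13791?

13891

k = 97495/85 = 1147
Steps past start: ⌈(13791 − 127)/1147⌉ = ⌈13664/1147⌉ = 12
Selected fish: 127 + 12×1147 = 13891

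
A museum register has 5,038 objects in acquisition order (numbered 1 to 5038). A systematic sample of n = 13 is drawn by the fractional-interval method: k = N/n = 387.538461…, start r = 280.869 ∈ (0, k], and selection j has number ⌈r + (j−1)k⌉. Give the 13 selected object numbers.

j=1: r + 0k = 280.869 → ⌈·⌉ = 281
j=2: r + 1k = 668.407461… → ⌈·⌉ = 669
j=3: r + 2k = 1055.945923… → ⌈·⌉ = 1056
j=4: r + 3k = 1443.484384… → ⌈·⌉ = 1444
j=5: r + 4k = 1831.022846… → ⌈·⌉ = 1832
j=6: r + 5k = 2218.561307… → ⌈·⌉ = 2219
j=7: r + 6k = 2606.099769… → ⌈·⌉ = 2607
j=8: r + 7k = 2993.638230… → ⌈·⌉ = 2994
j=9: r + 8k = 3381.176692… → ⌈·⌉ = 3382
j=10: r + 9k = 3768.715153… → ⌈·⌉ = 3769
j=11: r + 10k = 4156.253615… → ⌈·⌉ = 4157
j=12: r + 11k = 4543.792076… → ⌈·⌉ = 4544
j=13: r + 12k = 4931.330538… → ⌈·⌉ = 4932

281, 669, 1056, 1444, 1832, 2219, 2607, 2994, 3382, 3769, 4157, 4544, 4932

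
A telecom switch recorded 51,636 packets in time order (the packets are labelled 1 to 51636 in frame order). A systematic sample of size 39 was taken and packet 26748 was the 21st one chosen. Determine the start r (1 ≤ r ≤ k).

268

k = 51636/39 = 1324
r = 26748 − (21−1)×1324 = 26748 − 26480 = 268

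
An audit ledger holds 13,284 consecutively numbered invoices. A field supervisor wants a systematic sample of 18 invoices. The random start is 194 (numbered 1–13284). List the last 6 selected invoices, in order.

9050, 9788, 10526, 11264, 12002, 12740

k = N/n = 13284/18 = 738
13th selection = 194 + 12×738 = 9050
14th: 9050 + 738 = 9788
15th: 9788 + 738 = 10526
16th: 10526 + 738 = 11264
17th: 11264 + 738 = 12002
18th: 12002 + 738 = 12740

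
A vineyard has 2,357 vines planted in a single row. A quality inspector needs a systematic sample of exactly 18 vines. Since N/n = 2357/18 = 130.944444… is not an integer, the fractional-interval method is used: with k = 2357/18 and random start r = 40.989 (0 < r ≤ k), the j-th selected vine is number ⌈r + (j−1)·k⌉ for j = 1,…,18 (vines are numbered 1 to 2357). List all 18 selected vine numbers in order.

j=1: r + 0k = 40.989 → ⌈·⌉ = 41
j=2: r + 1k = 171.933444… → ⌈·⌉ = 172
j=3: r + 2k = 302.877888… → ⌈·⌉ = 303
j=4: r + 3k = 433.822333… → ⌈·⌉ = 434
j=5: r + 4k = 564.766777… → ⌈·⌉ = 565
j=6: r + 5k = 695.711222… → ⌈·⌉ = 696
j=7: r + 6k = 826.655666… → ⌈·⌉ = 827
j=8: r + 7k = 957.600111… → ⌈·⌉ = 958
j=9: r + 8k = 1088.544555… → ⌈·⌉ = 1089
j=10: r + 9k = 1219.489 → ⌈·⌉ = 1220
j=11: r + 10k = 1350.433444… → ⌈·⌉ = 1351
j=12: r + 11k = 1481.377888… → ⌈·⌉ = 1482
j=13: r + 12k = 1612.322333… → ⌈·⌉ = 1613
j=14: r + 13k = 1743.266777… → ⌈·⌉ = 1744
j=15: r + 14k = 1874.211222… → ⌈·⌉ = 1875
j=16: r + 15k = 2005.155666… → ⌈·⌉ = 2006
j=17: r + 16k = 2136.100111… → ⌈·⌉ = 2137
j=18: r + 17k = 2267.044555… → ⌈·⌉ = 2268

41, 172, 303, 434, 565, 696, 827, 958, 1089, 1220, 1351, 1482, 1613, 1744, 1875, 2006, 2137, 2268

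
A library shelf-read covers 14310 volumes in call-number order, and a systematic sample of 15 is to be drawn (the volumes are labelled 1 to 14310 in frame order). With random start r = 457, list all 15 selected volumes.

457, 1411, 2365, 3319, 4273, 5227, 6181, 7135, 8089, 9043, 9997, 10951, 11905, 12859, 13813

k = N/n = 14310/15 = 954
volume 1: 457
volume 2: 457 + 954 = 1411
volume 3: 1411 + 954 = 2365
volume 4: 2365 + 954 = 3319
volume 5: 3319 + 954 = 4273
volume 6: 4273 + 954 = 5227
volume 7: 5227 + 954 = 6181
volume 8: 6181 + 954 = 7135
volume 9: 7135 + 954 = 8089
volume 10: 8089 + 954 = 9043
volume 11: 9043 + 954 = 9997
volume 12: 9997 + 954 = 10951
volume 13: 10951 + 954 = 11905
volume 14: 11905 + 954 = 12859
volume 15: 12859 + 954 = 13813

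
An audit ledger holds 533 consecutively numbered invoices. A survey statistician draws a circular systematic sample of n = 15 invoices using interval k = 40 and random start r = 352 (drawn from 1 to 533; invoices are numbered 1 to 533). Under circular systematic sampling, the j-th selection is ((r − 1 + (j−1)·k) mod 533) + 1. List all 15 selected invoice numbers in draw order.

352, 392, 432, 472, 512, 19, 59, 99, 139, 179, 219, 259, 299, 339, 379

Selection 1: 352
Selection 2: 352 + 40 = 392
Selection 3: 392 + 40 = 432
Selection 4: 432 + 40 = 472
Selection 5: 472 + 40 = 512
Selection 6: 512 + 40 = 552 → 552 − 533 = 19
Selection 7: 19 + 40 = 59
Selection 8: 59 + 40 = 99
Selection 9: 99 + 40 = 139
Selection 10: 139 + 40 = 179
Selection 11: 179 + 40 = 219
Selection 12: 219 + 40 = 259
Selection 13: 259 + 40 = 299
Selection 14: 299 + 40 = 339
Selection 15: 339 + 40 = 379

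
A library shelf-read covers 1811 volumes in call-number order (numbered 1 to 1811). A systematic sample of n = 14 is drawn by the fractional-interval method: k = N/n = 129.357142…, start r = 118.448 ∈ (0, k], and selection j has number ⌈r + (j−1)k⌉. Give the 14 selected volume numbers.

j=1: r + 0k = 118.448 → ⌈·⌉ = 119
j=2: r + 1k = 247.805142… → ⌈·⌉ = 248
j=3: r + 2k = 377.162285… → ⌈·⌉ = 378
j=4: r + 3k = 506.519428… → ⌈·⌉ = 507
j=5: r + 4k = 635.876571… → ⌈·⌉ = 636
j=6: r + 5k = 765.233714… → ⌈·⌉ = 766
j=7: r + 6k = 894.590857… → ⌈·⌉ = 895
j=8: r + 7k = 1023.948 → ⌈·⌉ = 1024
j=9: r + 8k = 1153.305142… → ⌈·⌉ = 1154
j=10: r + 9k = 1282.662285… → ⌈·⌉ = 1283
j=11: r + 10k = 1412.019428… → ⌈·⌉ = 1413
j=12: r + 11k = 1541.376571… → ⌈·⌉ = 1542
j=13: r + 12k = 1670.733714… → ⌈·⌉ = 1671
j=14: r + 13k = 1800.090857… → ⌈·⌉ = 1801

119, 248, 378, 507, 636, 766, 895, 1024, 1154, 1283, 1413, 1542, 1671, 1801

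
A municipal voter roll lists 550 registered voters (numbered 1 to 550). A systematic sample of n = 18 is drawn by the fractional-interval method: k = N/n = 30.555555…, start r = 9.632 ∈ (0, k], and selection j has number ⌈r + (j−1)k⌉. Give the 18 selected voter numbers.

10, 41, 71, 102, 132, 163, 193, 224, 255, 285, 316, 346, 377, 407, 438, 468, 499, 530

j=1: r + 0k = 9.632 → ⌈·⌉ = 10
j=2: r + 1k = 40.187555… → ⌈·⌉ = 41
j=3: r + 2k = 70.743111… → ⌈·⌉ = 71
j=4: r + 3k = 101.298666… → ⌈·⌉ = 102
j=5: r + 4k = 131.854222… → ⌈·⌉ = 132
j=6: r + 5k = 162.409777… → ⌈·⌉ = 163
j=7: r + 6k = 192.965333… → ⌈·⌉ = 193
j=8: r + 7k = 223.520888… → ⌈·⌉ = 224
j=9: r + 8k = 254.076444… → ⌈·⌉ = 255
j=10: r + 9k = 284.632 → ⌈·⌉ = 285
j=11: r + 10k = 315.187555… → ⌈·⌉ = 316
j=12: r + 11k = 345.743111… → ⌈·⌉ = 346
j=13: r + 12k = 376.298666… → ⌈·⌉ = 377
j=14: r + 13k = 406.854222… → ⌈·⌉ = 407
j=15: r + 14k = 437.409777… → ⌈·⌉ = 438
j=16: r + 15k = 467.965333… → ⌈·⌉ = 468
j=17: r + 16k = 498.520888… → ⌈·⌉ = 499
j=18: r + 17k = 529.076444… → ⌈·⌉ = 530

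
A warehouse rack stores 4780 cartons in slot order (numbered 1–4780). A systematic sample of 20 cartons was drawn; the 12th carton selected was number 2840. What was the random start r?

211

k = 4780/20 = 239
r = 2840 − (12−1)×239 = 2840 − 2629 = 211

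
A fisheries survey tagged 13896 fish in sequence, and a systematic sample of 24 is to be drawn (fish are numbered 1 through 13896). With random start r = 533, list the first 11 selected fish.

k = N/n = 13896/24 = 579
fish 1: 533
fish 2: 533 + 579 = 1112
fish 3: 1112 + 579 = 1691
fish 4: 1691 + 579 = 2270
fish 5: 2270 + 579 = 2849
fish 6: 2849 + 579 = 3428
fish 7: 3428 + 579 = 4007
fish 8: 4007 + 579 = 4586
fish 9: 4586 + 579 = 5165
fish 10: 5165 + 579 = 5744
fish 11: 5744 + 579 = 6323

533, 1112, 1691, 2270, 2849, 3428, 4007, 4586, 5165, 5744, 6323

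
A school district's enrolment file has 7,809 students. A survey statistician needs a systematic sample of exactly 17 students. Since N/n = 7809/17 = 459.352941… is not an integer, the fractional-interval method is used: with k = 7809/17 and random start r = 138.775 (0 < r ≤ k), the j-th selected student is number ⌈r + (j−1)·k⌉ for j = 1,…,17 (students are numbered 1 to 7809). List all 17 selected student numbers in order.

j=1: r + 0k = 138.775 → ⌈·⌉ = 139
j=2: r + 1k = 598.127941… → ⌈·⌉ = 599
j=3: r + 2k = 1057.480882… → ⌈·⌉ = 1058
j=4: r + 3k = 1516.833823… → ⌈·⌉ = 1517
j=5: r + 4k = 1976.186764… → ⌈·⌉ = 1977
j=6: r + 5k = 2435.539705… → ⌈·⌉ = 2436
j=7: r + 6k = 2894.892647… → ⌈·⌉ = 2895
j=8: r + 7k = 3354.245588… → ⌈·⌉ = 3355
j=9: r + 8k = 3813.598529… → ⌈·⌉ = 3814
j=10: r + 9k = 4272.951470… → ⌈·⌉ = 4273
j=11: r + 10k = 4732.304411… → ⌈·⌉ = 4733
j=12: r + 11k = 5191.657352… → ⌈·⌉ = 5192
j=13: r + 12k = 5651.010294… → ⌈·⌉ = 5652
j=14: r + 13k = 6110.363235… → ⌈·⌉ = 6111
j=15: r + 14k = 6569.716176… → ⌈·⌉ = 6570
j=16: r + 15k = 7029.069117… → ⌈·⌉ = 7030
j=17: r + 16k = 7488.422058… → ⌈·⌉ = 7489

139, 599, 1058, 1517, 1977, 2436, 2895, 3355, 3814, 4273, 4733, 5192, 5652, 6111, 6570, 7030, 7489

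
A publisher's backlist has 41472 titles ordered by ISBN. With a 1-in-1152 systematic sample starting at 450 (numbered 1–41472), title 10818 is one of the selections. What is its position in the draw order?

10

k = 1152
position = (10818 − 450)/1152 + 1 = 10368/1152 + 1 = 9 + 1 = 10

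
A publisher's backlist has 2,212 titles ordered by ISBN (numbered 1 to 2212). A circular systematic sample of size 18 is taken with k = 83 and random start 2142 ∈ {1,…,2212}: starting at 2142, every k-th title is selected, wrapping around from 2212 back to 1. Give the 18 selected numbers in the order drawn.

Selection 1: 2142
Selection 2: 2142 + 83 = 2225 → 2225 − 2212 = 13
Selection 3: 13 + 83 = 96
Selection 4: 96 + 83 = 179
Selection 5: 179 + 83 = 262
Selection 6: 262 + 83 = 345
Selection 7: 345 + 83 = 428
Selection 8: 428 + 83 = 511
Selection 9: 511 + 83 = 594
Selection 10: 594 + 83 = 677
Selection 11: 677 + 83 = 760
Selection 12: 760 + 83 = 843
Selection 13: 843 + 83 = 926
Selection 14: 926 + 83 = 1009
Selection 15: 1009 + 83 = 1092
Selection 16: 1092 + 83 = 1175
Selection 17: 1175 + 83 = 1258
Selection 18: 1258 + 83 = 1341

2142, 13, 96, 179, 262, 345, 428, 511, 594, 677, 760, 843, 926, 1009, 1092, 1175, 1258, 1341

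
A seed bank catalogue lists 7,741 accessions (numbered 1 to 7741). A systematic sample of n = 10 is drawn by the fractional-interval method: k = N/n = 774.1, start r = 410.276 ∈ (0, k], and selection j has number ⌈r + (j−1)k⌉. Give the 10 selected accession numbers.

j=1: r + 0k = 410.276 → ⌈·⌉ = 411
j=2: r + 1k = 1184.376 → ⌈·⌉ = 1185
j=3: r + 2k = 1958.476 → ⌈·⌉ = 1959
j=4: r + 3k = 2732.576 → ⌈·⌉ = 2733
j=5: r + 4k = 3506.676 → ⌈·⌉ = 3507
j=6: r + 5k = 4280.776 → ⌈·⌉ = 4281
j=7: r + 6k = 5054.876 → ⌈·⌉ = 5055
j=8: r + 7k = 5828.976 → ⌈·⌉ = 5829
j=9: r + 8k = 6603.076 → ⌈·⌉ = 6604
j=10: r + 9k = 7377.176 → ⌈·⌉ = 7378

411, 1185, 1959, 2733, 3507, 4281, 5055, 5829, 6604, 7378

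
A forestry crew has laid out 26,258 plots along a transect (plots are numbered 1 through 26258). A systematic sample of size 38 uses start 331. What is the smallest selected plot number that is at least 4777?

5168

k = 26258/38 = 691
Steps past start: ⌈(4777 − 331)/691⌉ = ⌈4446/691⌉ = 7
Selected plot: 331 + 7×691 = 5168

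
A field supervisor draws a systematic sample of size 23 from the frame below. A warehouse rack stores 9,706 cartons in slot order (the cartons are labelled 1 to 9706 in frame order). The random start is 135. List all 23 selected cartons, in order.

135, 557, 979, 1401, 1823, 2245, 2667, 3089, 3511, 3933, 4355, 4777, 5199, 5621, 6043, 6465, 6887, 7309, 7731, 8153, 8575, 8997, 9419

k = N/n = 9706/23 = 422
carton 1: 135
carton 2: 135 + 422 = 557
carton 3: 557 + 422 = 979
carton 4: 979 + 422 = 1401
carton 5: 1401 + 422 = 1823
carton 6: 1823 + 422 = 2245
carton 7: 2245 + 422 = 2667
carton 8: 2667 + 422 = 3089
carton 9: 3089 + 422 = 3511
carton 10: 3511 + 422 = 3933
carton 11: 3933 + 422 = 4355
carton 12: 4355 + 422 = 4777
carton 13: 4777 + 422 = 5199
carton 14: 5199 + 422 = 5621
carton 15: 5621 + 422 = 6043
carton 16: 6043 + 422 = 6465
carton 17: 6465 + 422 = 6887
carton 18: 6887 + 422 = 7309
carton 19: 7309 + 422 = 7731
carton 20: 7731 + 422 = 8153
carton 21: 8153 + 422 = 8575
carton 22: 8575 + 422 = 8997
carton 23: 8997 + 422 = 9419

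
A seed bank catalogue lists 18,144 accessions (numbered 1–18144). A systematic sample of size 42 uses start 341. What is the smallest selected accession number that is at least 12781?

12869

k = 18144/42 = 432
Steps past start: ⌈(12781 − 341)/432⌉ = ⌈12440/432⌉ = 29
Selected accession: 341 + 29×432 = 12869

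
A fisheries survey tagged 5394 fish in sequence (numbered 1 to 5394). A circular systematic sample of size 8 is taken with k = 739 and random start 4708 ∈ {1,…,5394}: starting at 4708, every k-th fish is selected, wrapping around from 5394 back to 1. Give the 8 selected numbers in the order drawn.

Selection 1: 4708
Selection 2: 4708 + 739 = 5447 → 5447 − 5394 = 53
Selection 3: 53 + 739 = 792
Selection 4: 792 + 739 = 1531
Selection 5: 1531 + 739 = 2270
Selection 6: 2270 + 739 = 3009
Selection 7: 3009 + 739 = 3748
Selection 8: 3748 + 739 = 4487

4708, 53, 792, 1531, 2270, 3009, 3748, 4487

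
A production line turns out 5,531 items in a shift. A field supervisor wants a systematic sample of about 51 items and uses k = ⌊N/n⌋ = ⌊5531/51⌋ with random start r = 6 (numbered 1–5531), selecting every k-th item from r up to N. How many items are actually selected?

k = ⌊5531/51⌋ = 108
Achieved size = ⌊(5531 − 6)/108⌋ + 1 = ⌊5525/108⌋ + 1 = 51 + 1 = 52
(last selection: 6 + 51×108 = 5514 ≤ 5531; next would be 5622 > 5531)

52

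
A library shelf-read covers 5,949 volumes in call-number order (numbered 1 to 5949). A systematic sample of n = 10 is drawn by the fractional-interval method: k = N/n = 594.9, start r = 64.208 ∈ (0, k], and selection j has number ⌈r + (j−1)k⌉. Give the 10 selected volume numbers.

65, 660, 1255, 1849, 2444, 3039, 3634, 4229, 4824, 5419

j=1: r + 0k = 64.208 → ⌈·⌉ = 65
j=2: r + 1k = 659.108 → ⌈·⌉ = 660
j=3: r + 2k = 1254.008 → ⌈·⌉ = 1255
j=4: r + 3k = 1848.908 → ⌈·⌉ = 1849
j=5: r + 4k = 2443.808 → ⌈·⌉ = 2444
j=6: r + 5k = 3038.708 → ⌈·⌉ = 3039
j=7: r + 6k = 3633.608 → ⌈·⌉ = 3634
j=8: r + 7k = 4228.508 → ⌈·⌉ = 4229
j=9: r + 8k = 4823.408 → ⌈·⌉ = 4824
j=10: r + 9k = 5418.308 → ⌈·⌉ = 5419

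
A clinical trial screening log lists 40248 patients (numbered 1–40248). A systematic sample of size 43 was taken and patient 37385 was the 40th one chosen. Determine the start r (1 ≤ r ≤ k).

881

k = 40248/43 = 936
r = 37385 − (40−1)×936 = 37385 − 36504 = 881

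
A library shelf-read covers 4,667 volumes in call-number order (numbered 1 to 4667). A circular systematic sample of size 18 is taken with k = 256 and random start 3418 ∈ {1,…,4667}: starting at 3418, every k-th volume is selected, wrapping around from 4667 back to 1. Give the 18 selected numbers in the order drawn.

3418, 3674, 3930, 4186, 4442, 31, 287, 543, 799, 1055, 1311, 1567, 1823, 2079, 2335, 2591, 2847, 3103

Selection 1: 3418
Selection 2: 3418 + 256 = 3674
Selection 3: 3674 + 256 = 3930
Selection 4: 3930 + 256 = 4186
Selection 5: 4186 + 256 = 4442
Selection 6: 4442 + 256 = 4698 → 4698 − 4667 = 31
Selection 7: 31 + 256 = 287
Selection 8: 287 + 256 = 543
Selection 9: 543 + 256 = 799
Selection 10: 799 + 256 = 1055
Selection 11: 1055 + 256 = 1311
Selection 12: 1311 + 256 = 1567
Selection 13: 1567 + 256 = 1823
Selection 14: 1823 + 256 = 2079
Selection 15: 2079 + 256 = 2335
Selection 16: 2335 + 256 = 2591
Selection 17: 2591 + 256 = 2847
Selection 18: 2847 + 256 = 3103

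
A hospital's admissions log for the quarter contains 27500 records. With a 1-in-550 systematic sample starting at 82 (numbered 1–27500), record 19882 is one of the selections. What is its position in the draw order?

37

k = 550
position = (19882 − 82)/550 + 1 = 19800/550 + 1 = 36 + 1 = 37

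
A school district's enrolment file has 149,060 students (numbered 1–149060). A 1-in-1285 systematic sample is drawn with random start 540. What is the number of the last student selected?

148315

k = 1285
116th selection = r + (116−1)·k = 540 + 115×1285 = 540 + 147775 = 148315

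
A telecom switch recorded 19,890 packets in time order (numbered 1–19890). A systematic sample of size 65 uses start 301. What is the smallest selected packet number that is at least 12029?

12235

k = 19890/65 = 306
Steps past start: ⌈(12029 − 301)/306⌉ = ⌈11728/306⌉ = 39
Selected packet: 301 + 39×306 = 12235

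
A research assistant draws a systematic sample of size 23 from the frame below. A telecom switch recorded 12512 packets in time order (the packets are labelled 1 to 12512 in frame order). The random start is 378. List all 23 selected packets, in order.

378, 922, 1466, 2010, 2554, 3098, 3642, 4186, 4730, 5274, 5818, 6362, 6906, 7450, 7994, 8538, 9082, 9626, 10170, 10714, 11258, 11802, 12346

k = N/n = 12512/23 = 544
packet 1: 378
packet 2: 378 + 544 = 922
packet 3: 922 + 544 = 1466
packet 4: 1466 + 544 = 2010
packet 5: 2010 + 544 = 2554
packet 6: 2554 + 544 = 3098
packet 7: 3098 + 544 = 3642
packet 8: 3642 + 544 = 4186
packet 9: 4186 + 544 = 4730
packet 10: 4730 + 544 = 5274
packet 11: 5274 + 544 = 5818
packet 12: 5818 + 544 = 6362
packet 13: 6362 + 544 = 6906
packet 14: 6906 + 544 = 7450
packet 15: 7450 + 544 = 7994
packet 16: 7994 + 544 = 8538
packet 17: 8538 + 544 = 9082
packet 18: 9082 + 544 = 9626
packet 19: 9626 + 544 = 10170
packet 20: 10170 + 544 = 10714
packet 21: 10714 + 544 = 11258
packet 22: 11258 + 544 = 11802
packet 23: 11802 + 544 = 12346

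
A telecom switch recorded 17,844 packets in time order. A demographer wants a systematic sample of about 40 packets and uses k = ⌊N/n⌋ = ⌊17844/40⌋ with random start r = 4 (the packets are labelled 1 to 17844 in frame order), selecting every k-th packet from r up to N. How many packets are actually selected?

k = ⌊17844/40⌋ = 446
Achieved size = ⌊(17844 − 4)/446⌋ + 1 = ⌊17840/446⌋ + 1 = 40 + 1 = 41
(last selection: 4 + 40×446 = 17844 ≤ 17844; next would be 18290 > 17844)

41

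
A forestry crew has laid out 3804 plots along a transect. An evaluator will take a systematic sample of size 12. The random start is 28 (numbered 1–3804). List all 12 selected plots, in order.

k = N/n = 3804/12 = 317
plot 1: 28
plot 2: 28 + 317 = 345
plot 3: 345 + 317 = 662
plot 4: 662 + 317 = 979
plot 5: 979 + 317 = 1296
plot 6: 1296 + 317 = 1613
plot 7: 1613 + 317 = 1930
plot 8: 1930 + 317 = 2247
plot 9: 2247 + 317 = 2564
plot 10: 2564 + 317 = 2881
plot 11: 2881 + 317 = 3198
plot 12: 3198 + 317 = 3515

28, 345, 662, 979, 1296, 1613, 1930, 2247, 2564, 2881, 3198, 3515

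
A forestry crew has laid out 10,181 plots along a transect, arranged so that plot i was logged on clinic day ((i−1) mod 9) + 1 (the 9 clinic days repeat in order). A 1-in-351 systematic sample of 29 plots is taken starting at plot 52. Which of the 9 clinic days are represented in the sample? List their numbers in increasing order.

7

Consecutive selections differ by k = 351, so their clinic day numbers differ by 351 mod 9 = 0.
gcd(351, 9) = 9, so the sample visits 9/9 = 1 distinct residues mod 9.
Start 52 is clinic day 7; the clinic days hit are 7.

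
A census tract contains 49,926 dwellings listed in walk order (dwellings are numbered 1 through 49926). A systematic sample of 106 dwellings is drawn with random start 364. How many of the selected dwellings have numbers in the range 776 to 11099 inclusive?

22

k = 49926/106 = 471
First selection ≥ 776: 364 + ⌈(776−364)/471⌉·471 = 364 + 1×471 = 835
Last selection ≤ 11099: 364 + ⌊(11099−364)/471⌋·471 = 364 + 22×471 = 10726
Count = 22 − 1 + 1 = 22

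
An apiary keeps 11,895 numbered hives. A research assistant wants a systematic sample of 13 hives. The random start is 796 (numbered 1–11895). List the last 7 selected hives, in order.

k = N/n = 11895/13 = 915
7th selection = 796 + 6×915 = 6286
8th: 6286 + 915 = 7201
9th: 7201 + 915 = 8116
10th: 8116 + 915 = 9031
11th: 9031 + 915 = 9946
12th: 9946 + 915 = 10861
13th: 10861 + 915 = 11776

6286, 7201, 8116, 9031, 9946, 10861, 11776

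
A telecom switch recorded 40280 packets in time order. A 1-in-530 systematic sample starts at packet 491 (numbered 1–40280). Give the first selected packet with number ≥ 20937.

k = 530
Steps past start: ⌈(20937 − 491)/530⌉ = ⌈20446/530⌉ = 39
Selected packet: 491 + 39×530 = 21161

21161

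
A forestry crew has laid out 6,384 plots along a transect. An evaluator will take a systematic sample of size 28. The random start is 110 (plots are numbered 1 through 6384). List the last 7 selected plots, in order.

4898, 5126, 5354, 5582, 5810, 6038, 6266

k = N/n = 6384/28 = 228
22nd selection = 110 + 21×228 = 4898
23rd: 4898 + 228 = 5126
24th: 5126 + 228 = 5354
25th: 5354 + 228 = 5582
26th: 5582 + 228 = 5810
27th: 5810 + 228 = 6038
28th: 6038 + 228 = 6266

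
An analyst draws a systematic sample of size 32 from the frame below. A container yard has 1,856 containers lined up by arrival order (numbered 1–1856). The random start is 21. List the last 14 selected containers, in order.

1065, 1123, 1181, 1239, 1297, 1355, 1413, 1471, 1529, 1587, 1645, 1703, 1761, 1819

k = N/n = 1856/32 = 58
19th selection = 21 + 18×58 = 1065
20th: 1065 + 58 = 1123
21st: 1123 + 58 = 1181
22nd: 1181 + 58 = 1239
23rd: 1239 + 58 = 1297
24th: 1297 + 58 = 1355
25th: 1355 + 58 = 1413
26th: 1413 + 58 = 1471
27th: 1471 + 58 = 1529
28th: 1529 + 58 = 1587
29th: 1587 + 58 = 1645
30th: 1645 + 58 = 1703
31st: 1703 + 58 = 1761
32nd: 1761 + 58 = 1819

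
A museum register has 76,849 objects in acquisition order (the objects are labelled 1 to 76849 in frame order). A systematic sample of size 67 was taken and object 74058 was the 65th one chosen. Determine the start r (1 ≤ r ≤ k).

650

k = 76849/67 = 1147
r = 74058 − (65−1)×1147 = 74058 − 73408 = 650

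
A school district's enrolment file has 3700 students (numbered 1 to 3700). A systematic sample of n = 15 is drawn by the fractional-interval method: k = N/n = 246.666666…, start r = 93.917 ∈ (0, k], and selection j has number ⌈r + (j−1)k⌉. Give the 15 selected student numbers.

94, 341, 588, 834, 1081, 1328, 1574, 1821, 2068, 2314, 2561, 2808, 3054, 3301, 3548

j=1: r + 0k = 93.917 → ⌈·⌉ = 94
j=2: r + 1k = 340.583666… → ⌈·⌉ = 341
j=3: r + 2k = 587.250333… → ⌈·⌉ = 588
j=4: r + 3k = 833.917 → ⌈·⌉ = 834
j=5: r + 4k = 1080.583666… → ⌈·⌉ = 1081
j=6: r + 5k = 1327.250333… → ⌈·⌉ = 1328
j=7: r + 6k = 1573.917 → ⌈·⌉ = 1574
j=8: r + 7k = 1820.583666… → ⌈·⌉ = 1821
j=9: r + 8k = 2067.250333… → ⌈·⌉ = 2068
j=10: r + 9k = 2313.917 → ⌈·⌉ = 2314
j=11: r + 10k = 2560.583666… → ⌈·⌉ = 2561
j=12: r + 11k = 2807.250333… → ⌈·⌉ = 2808
j=13: r + 12k = 3053.917 → ⌈·⌉ = 3054
j=14: r + 13k = 3300.583666… → ⌈·⌉ = 3301
j=15: r + 14k = 3547.250333… → ⌈·⌉ = 3548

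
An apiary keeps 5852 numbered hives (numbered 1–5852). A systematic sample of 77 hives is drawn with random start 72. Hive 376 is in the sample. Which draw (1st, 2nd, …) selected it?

5

k = 5852/77 = 76
position = (376 − 72)/76 + 1 = 304/76 + 1 = 4 + 1 = 5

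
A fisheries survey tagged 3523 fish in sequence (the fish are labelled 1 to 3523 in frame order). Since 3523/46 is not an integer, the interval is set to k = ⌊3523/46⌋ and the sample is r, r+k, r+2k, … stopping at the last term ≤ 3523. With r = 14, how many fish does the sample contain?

47

k = ⌊3523/46⌋ = 76
Achieved size = ⌊(3523 − 14)/76⌋ + 1 = ⌊3509/76⌋ + 1 = 46 + 1 = 47
(last selection: 14 + 46×76 = 3510 ≤ 3523; next would be 3586 > 3523)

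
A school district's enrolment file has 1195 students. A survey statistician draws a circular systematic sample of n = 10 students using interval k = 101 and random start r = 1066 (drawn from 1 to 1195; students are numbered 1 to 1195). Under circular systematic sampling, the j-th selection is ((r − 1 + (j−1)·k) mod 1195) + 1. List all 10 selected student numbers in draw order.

Selection 1: 1066
Selection 2: 1066 + 101 = 1167
Selection 3: 1167 + 101 = 1268 → 1268 − 1195 = 73
Selection 4: 73 + 101 = 174
Selection 5: 174 + 101 = 275
Selection 6: 275 + 101 = 376
Selection 7: 376 + 101 = 477
Selection 8: 477 + 101 = 578
Selection 9: 578 + 101 = 679
Selection 10: 679 + 101 = 780

1066, 1167, 73, 174, 275, 376, 477, 578, 679, 780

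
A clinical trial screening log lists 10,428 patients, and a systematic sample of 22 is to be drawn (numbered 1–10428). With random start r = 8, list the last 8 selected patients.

k = N/n = 10428/22 = 474
15th selection = 8 + 14×474 = 6644
16th: 6644 + 474 = 7118
17th: 7118 + 474 = 7592
18th: 7592 + 474 = 8066
19th: 8066 + 474 = 8540
20th: 8540 + 474 = 9014
21st: 9014 + 474 = 9488
22nd: 9488 + 474 = 9962

6644, 7118, 7592, 8066, 8540, 9014, 9488, 9962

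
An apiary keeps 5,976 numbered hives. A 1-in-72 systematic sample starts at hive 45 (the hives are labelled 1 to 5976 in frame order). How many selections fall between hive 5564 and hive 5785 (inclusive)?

k = 72
First selection ≥ 5564: 45 + ⌈(5564−45)/72⌉·72 = 45 + 77×72 = 5589
Last selection ≤ 5785: 45 + ⌊(5785−45)/72⌋·72 = 45 + 79×72 = 5733
Count = 79 − 77 + 1 = 3

3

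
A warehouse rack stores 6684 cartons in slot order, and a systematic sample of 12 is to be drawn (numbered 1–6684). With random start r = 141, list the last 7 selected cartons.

2926, 3483, 4040, 4597, 5154, 5711, 6268

k = N/n = 6684/12 = 557
6th selection = 141 + 5×557 = 2926
7th: 2926 + 557 = 3483
8th: 3483 + 557 = 4040
9th: 4040 + 557 = 4597
10th: 4597 + 557 = 5154
11th: 5154 + 557 = 5711
12th: 5711 + 557 = 6268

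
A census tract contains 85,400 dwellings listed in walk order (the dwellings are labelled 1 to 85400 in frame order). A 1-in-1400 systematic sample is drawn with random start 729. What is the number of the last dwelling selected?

84729

k = 1400
61st selection = r + (61−1)·k = 729 + 60×1400 = 729 + 84000 = 84729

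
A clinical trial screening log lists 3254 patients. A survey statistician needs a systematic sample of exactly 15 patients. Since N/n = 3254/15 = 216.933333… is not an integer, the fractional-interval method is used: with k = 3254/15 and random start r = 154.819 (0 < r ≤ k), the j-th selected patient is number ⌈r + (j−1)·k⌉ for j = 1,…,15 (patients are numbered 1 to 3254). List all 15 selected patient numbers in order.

j=1: r + 0k = 154.819 → ⌈·⌉ = 155
j=2: r + 1k = 371.752333… → ⌈·⌉ = 372
j=3: r + 2k = 588.685666… → ⌈·⌉ = 589
j=4: r + 3k = 805.619 → ⌈·⌉ = 806
j=5: r + 4k = 1022.552333… → ⌈·⌉ = 1023
j=6: r + 5k = 1239.485666… → ⌈·⌉ = 1240
j=7: r + 6k = 1456.419 → ⌈·⌉ = 1457
j=8: r + 7k = 1673.352333… → ⌈·⌉ = 1674
j=9: r + 8k = 1890.285666… → ⌈·⌉ = 1891
j=10: r + 9k = 2107.219 → ⌈·⌉ = 2108
j=11: r + 10k = 2324.152333… → ⌈·⌉ = 2325
j=12: r + 11k = 2541.085666… → ⌈·⌉ = 2542
j=13: r + 12k = 2758.019 → ⌈·⌉ = 2759
j=14: r + 13k = 2974.952333… → ⌈·⌉ = 2975
j=15: r + 14k = 3191.885666… → ⌈·⌉ = 3192

155, 372, 589, 806, 1023, 1240, 1457, 1674, 1891, 2108, 2325, 2542, 2759, 2975, 3192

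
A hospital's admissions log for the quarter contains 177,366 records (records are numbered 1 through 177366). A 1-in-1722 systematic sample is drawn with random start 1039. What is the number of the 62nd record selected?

106081

k = 1722
62nd selection = r + (62−1)·k = 1039 + 61×1722 = 1039 + 105042 = 106081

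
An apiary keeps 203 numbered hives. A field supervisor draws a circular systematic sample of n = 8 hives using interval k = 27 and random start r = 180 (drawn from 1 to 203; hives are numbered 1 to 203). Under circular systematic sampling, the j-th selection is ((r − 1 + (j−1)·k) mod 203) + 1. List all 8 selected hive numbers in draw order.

180, 4, 31, 58, 85, 112, 139, 166

Selection 1: 180
Selection 2: 180 + 27 = 207 → 207 − 203 = 4
Selection 3: 4 + 27 = 31
Selection 4: 31 + 27 = 58
Selection 5: 58 + 27 = 85
Selection 6: 85 + 27 = 112
Selection 7: 112 + 27 = 139
Selection 8: 139 + 27 = 166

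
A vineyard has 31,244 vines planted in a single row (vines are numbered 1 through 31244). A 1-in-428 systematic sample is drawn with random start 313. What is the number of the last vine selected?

k = 428
73rd selection = r + (73−1)·k = 313 + 72×428 = 313 + 30816 = 31129

31129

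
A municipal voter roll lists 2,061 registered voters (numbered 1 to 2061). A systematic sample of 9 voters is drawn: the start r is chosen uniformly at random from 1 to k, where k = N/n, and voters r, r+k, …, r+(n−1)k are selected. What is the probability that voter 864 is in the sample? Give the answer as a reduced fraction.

k = 2061/9 = 229.
Voter 864 is selected iff r ≡ 864 (mod 229); exactly one such r in {1,…,229}.
Inclusion probability = 1/229.

1/229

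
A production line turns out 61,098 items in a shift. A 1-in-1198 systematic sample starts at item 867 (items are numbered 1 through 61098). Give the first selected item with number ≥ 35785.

k = 1198
Steps past start: ⌈(35785 − 867)/1198⌉ = ⌈34918/1198⌉ = 30
Selected item: 867 + 30×1198 = 36807

36807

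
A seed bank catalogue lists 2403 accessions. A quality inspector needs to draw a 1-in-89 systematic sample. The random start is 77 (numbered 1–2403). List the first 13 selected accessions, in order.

77, 166, 255, 344, 433, 522, 611, 700, 789, 878, 967, 1056, 1145

accession 1: 77
accession 2: 77 + 89 = 166
accession 3: 166 + 89 = 255
accession 4: 255 + 89 = 344
accession 5: 344 + 89 = 433
accession 6: 433 + 89 = 522
accession 7: 522 + 89 = 611
accession 8: 611 + 89 = 700
accession 9: 700 + 89 = 789
accession 10: 789 + 89 = 878
accession 11: 878 + 89 = 967
accession 12: 967 + 89 = 1056
accession 13: 1056 + 89 = 1145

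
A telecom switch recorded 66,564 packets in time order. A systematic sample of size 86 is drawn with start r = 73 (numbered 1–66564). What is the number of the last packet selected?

k = 66564/86 = 774
86th selection = r + (86−1)·k = 73 + 85×774 = 73 + 65790 = 65863

65863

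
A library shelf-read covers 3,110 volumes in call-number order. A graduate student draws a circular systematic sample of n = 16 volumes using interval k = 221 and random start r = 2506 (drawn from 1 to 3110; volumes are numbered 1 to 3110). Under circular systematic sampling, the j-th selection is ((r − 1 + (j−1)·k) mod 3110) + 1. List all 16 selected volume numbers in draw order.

Selection 1: 2506
Selection 2: 2506 + 221 = 2727
Selection 3: 2727 + 221 = 2948
Selection 4: 2948 + 221 = 3169 → 3169 − 3110 = 59
Selection 5: 59 + 221 = 280
Selection 6: 280 + 221 = 501
Selection 7: 501 + 221 = 722
Selection 8: 722 + 221 = 943
Selection 9: 943 + 221 = 1164
Selection 10: 1164 + 221 = 1385
Selection 11: 1385 + 221 = 1606
Selection 12: 1606 + 221 = 1827
Selection 13: 1827 + 221 = 2048
Selection 14: 2048 + 221 = 2269
Selection 15: 2269 + 221 = 2490
Selection 16: 2490 + 221 = 2711

2506, 2727, 2948, 59, 280, 501, 722, 943, 1164, 1385, 1606, 1827, 2048, 2269, 2490, 2711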